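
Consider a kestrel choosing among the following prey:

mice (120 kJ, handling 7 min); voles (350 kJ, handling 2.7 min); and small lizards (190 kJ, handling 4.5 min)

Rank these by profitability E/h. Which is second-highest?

small lizards

Profitability E/h (kJ/min): mice = 120/7 = 17.1, voles = 350/2.7 = 130, small lizards = 190/4.5 = 42.2.
Ranked: voles > small lizards > mice.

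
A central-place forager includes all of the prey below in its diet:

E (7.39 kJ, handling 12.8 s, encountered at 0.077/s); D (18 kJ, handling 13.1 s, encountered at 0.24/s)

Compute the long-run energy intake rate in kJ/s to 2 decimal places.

R = (0.077×7.39 + 0.24×18) / (1 + 0.077×12.8 + 0.24×13.1) = 4.889/5.13 = 0.9531 kJ/s.

0.95 kJ/s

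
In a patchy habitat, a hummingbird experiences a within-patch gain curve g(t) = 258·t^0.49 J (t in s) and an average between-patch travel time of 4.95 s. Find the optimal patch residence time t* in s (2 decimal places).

By the marginal value theorem, leave when the instantaneous gain rate g'(t) equals the habitat-wide average g(t)/(T + t).
g'(t) = 0.49·258·t^-0.51. Setting 0.49·258·t^-0.51 = 258·t^0.49/(4.95+t) gives 0.49(4.95+t) = t, so 0.51·t = 0.49×4.95.
t* = 0.49×4.95/0.51 = 4.756 s.

4.76 s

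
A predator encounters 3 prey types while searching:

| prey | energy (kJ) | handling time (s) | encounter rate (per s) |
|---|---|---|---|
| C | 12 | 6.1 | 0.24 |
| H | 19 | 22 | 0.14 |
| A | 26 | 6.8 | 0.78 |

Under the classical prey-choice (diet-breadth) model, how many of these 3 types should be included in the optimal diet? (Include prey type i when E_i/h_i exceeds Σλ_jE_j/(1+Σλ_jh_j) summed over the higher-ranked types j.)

1

E/h in descending order: A 3.82, C 1.97, H 0.864 kJ/s. The optimal diet is the largest prefix of this list for which every included type satisfies E_i/h_i > R on the types above it.
Rate on top 1: 3.217. C: 1.97 < 3.217 → exclude; stop.
Optimal diet: A — 1 of 3 types.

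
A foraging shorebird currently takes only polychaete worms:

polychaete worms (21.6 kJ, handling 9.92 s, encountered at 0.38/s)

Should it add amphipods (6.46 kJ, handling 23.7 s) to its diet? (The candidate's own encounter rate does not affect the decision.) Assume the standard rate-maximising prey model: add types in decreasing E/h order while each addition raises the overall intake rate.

No

Current rate: (0.38×21.6)/(1 + 0.38×9.92) = 1.721 kJ/s.
amphipods: E/h = 6.46/23.7 = 0.2726 kJ/s.
Since 0.2726 < R, time spent handling amphipods is better spent searching.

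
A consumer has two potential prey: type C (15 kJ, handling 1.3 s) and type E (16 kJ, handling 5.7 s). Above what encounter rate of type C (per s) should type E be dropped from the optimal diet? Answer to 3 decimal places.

0.247 per s

Drop type E once their profitability E₂/h₂ falls below the rate achievable on type C alone: E₂/h₂ = λE₁/(1 + λh₁).
Solve for λ: λE₁h₂ = E₂(1 + λh₁) → λ(E₁h₂ − E₂h₁) = E₂ → λ = E₂/(E₁h₂ − E₂h₁).
λ = 16/(15×5.7 − 16×1.3) = 16/64.7 = 0.2473 per s.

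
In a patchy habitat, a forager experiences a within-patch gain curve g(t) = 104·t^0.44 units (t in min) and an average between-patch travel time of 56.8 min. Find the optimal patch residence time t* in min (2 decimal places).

By the marginal value theorem, leave when the instantaneous gain rate g'(t) equals the habitat-wide average g(t)/(T + t).
g'(t) = 0.44·104·t^-0.56. Setting 0.44·104·t^-0.56 = 104·t^0.44/(56.8+t) gives 0.44(56.8+t) = t, so 0.56·t = 0.44×56.8.
t* = 0.44×56.8/0.56 = 44.63 min.

44.63 min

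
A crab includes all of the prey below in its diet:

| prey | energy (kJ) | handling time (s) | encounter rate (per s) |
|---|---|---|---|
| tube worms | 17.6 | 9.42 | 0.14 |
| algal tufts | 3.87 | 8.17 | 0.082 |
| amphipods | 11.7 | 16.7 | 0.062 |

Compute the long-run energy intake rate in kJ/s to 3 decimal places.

0.871 kJ/s

R = (0.14×17.6 + 0.082×3.87 + 0.062×11.7) / (1 + 0.14×9.42 + 0.082×8.17 + 0.062×16.7) = 3.507/4.024 = 0.8714 kJ/s.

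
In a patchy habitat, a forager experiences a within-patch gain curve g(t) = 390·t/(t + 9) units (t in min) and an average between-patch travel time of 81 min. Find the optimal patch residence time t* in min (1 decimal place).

27.0 min

Maximise g(t)/(T+t): set derivative to zero → g'(t)(T+t) = g(t).
g'(t) = 390·9/(t + 9)². Setting 390·9/(t+9)² = 390t/[(t+9)(81+t)] gives 9(81+t) = t(t+9), so t² = 9×81 = 729.
t* = √729 = 27 min.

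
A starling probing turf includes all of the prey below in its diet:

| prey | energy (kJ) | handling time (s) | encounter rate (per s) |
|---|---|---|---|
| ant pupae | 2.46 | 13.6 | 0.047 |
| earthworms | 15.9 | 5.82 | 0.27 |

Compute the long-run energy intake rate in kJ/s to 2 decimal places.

Energy encountered per unit search time: 0.047×2.46 + 0.27×15.9 = 4.409 kJ/s.
Handling time per unit search time: 0.047×13.6 + 0.27×5.82 = 2.211.
Rate = 4.409/(1 + 2.211) = 1.373 kJ/s.

1.37 kJ/s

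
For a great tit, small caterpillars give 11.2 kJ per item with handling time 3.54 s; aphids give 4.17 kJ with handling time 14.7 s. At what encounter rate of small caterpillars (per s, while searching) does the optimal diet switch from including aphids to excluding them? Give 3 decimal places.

0.028 per s

At the threshold, the rate on small caterpillars alone equals the profitability of aphids: λ·11.2/(1 + λ·3.54) = 4.17/14.7 = 0.2837.
Rearranging, λ(11.2 − 0.2837×3.54) = 0.2837, so λ = 0.2837/10.2 = 0.02782 per s.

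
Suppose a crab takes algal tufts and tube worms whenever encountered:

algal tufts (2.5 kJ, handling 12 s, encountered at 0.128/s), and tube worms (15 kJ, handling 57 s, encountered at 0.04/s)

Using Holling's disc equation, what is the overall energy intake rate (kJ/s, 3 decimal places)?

0.191 kJ/s

Energy encountered per unit search time: 0.128×2.5 + 0.04×15 = 0.92 kJ/s.
Handling time per unit search time: 0.128×12 + 0.04×57 = 3.816.
Rate = 0.92/(1 + 3.816) = 0.191 kJ/s.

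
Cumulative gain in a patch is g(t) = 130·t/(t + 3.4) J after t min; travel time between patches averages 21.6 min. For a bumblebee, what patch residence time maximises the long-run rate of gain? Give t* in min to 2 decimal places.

Optimal t* satisfies g'(t*) = g(t*)/(T + t*).
g'(t) = 130·3.4/(t + 3.4)². Setting 130·3.4/(t+3.4)² = 130t/[(t+3.4)(21.6+t)] gives 3.4(21.6+t) = t(t+3.4), so t² = 3.4×21.6 = 73.44.
t* = √73.44 = 8.57 min.

8.57 min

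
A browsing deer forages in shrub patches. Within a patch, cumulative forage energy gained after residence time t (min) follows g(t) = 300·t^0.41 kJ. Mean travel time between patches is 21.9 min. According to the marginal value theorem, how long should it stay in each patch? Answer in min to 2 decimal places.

15.22 min

By the marginal value theorem, leave when the instantaneous gain rate g'(t) equals the habitat-wide average g(t)/(T + t).
g'(t) = 0.41·300·t^-0.59. Setting 0.41·300·t^-0.59 = 300·t^0.41/(21.9+t) gives 0.41(21.9+t) = t, so 0.59·t = 0.41×21.9.
t* = 0.41×21.9/0.59 = 15.22 min.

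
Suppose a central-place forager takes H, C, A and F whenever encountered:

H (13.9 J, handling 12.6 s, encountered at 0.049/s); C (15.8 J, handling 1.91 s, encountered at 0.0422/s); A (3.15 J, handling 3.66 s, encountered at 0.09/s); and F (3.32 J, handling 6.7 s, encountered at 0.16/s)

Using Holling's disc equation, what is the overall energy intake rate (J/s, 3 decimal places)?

R = Σλ_iE_i / (1 + Σλ_ih_i)
Numerator: 0.049×13.9 + 0.0422×15.8 + 0.09×3.15 + 0.16×3.32 = 2.163
Denominator: 1 + 0.049×12.6 + 0.0422×1.91 + 0.09×3.66 + 0.16×6.7 = 3.099
R = 2.163/3.099 = 0.6977 J/s

0.698 J/s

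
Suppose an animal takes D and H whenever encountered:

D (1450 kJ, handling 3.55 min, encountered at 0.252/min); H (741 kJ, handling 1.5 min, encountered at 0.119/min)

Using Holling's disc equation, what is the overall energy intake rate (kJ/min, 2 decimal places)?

218.79 kJ/min

Energy encountered per unit search time: 0.252×1450 + 0.119×741 = 453.6 kJ/min.
Handling time per unit search time: 0.252×3.55 + 0.119×1.5 = 1.073.
Rate = 453.6/(1 + 1.073) = 218.8 kJ/min.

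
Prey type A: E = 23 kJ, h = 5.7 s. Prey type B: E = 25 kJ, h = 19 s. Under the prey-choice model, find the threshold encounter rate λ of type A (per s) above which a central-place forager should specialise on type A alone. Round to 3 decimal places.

At the threshold, the rate on type A alone equals the profitability of type B: λ·23/(1 + λ·5.7) = 25/19 = 1.316.
Rearranging, λ(23 − 1.316×5.7) = 1.316, so λ = 1.316/15.5 = 0.08489 per s.

0.085 per s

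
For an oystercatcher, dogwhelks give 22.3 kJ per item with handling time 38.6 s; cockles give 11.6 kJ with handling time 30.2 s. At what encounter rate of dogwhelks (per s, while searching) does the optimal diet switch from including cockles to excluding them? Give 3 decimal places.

0.051 per s

At the threshold, the rate on dogwhelks alone equals the profitability of cockles: λ·22.3/(1 + λ·38.6) = 11.6/30.2 = 0.3841.
Rearranging, λ(22.3 − 0.3841×38.6) = 0.3841, so λ = 0.3841/7.474 = 0.0514 per s.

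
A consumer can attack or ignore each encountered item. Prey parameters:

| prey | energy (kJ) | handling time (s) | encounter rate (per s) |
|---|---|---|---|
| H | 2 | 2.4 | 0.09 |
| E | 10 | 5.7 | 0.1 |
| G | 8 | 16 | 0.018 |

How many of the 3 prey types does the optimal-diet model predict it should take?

2

E/h in descending order: E 1.75, H 0.833, G 0.5 kJ/s. The optimal diet is the largest prefix of this list for which every included type satisfies E_i/h_i > R on the types above it.
Rate on top 1: 0.6369. H: 0.833 > 0.6369 → include.
Rate on top 2: 0.6607. G: 0.5 < 0.6607 → exclude; stop.
Optimal diet: E, H — 2 of 3 types.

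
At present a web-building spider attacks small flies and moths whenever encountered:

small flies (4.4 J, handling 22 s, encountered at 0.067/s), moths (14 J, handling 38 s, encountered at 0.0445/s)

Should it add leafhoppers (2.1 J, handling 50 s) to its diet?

Current rate: (0.067×4.4 + 0.0445×14)/(1 + 0.067×22 + 0.0445×38) = 0.2204 J/s.
Profitability of leafhoppers: 2.1/50 = 0.042 J/s.
0.042 < 0.2204, so adding leafhoppers would lower the average — exclude it.

No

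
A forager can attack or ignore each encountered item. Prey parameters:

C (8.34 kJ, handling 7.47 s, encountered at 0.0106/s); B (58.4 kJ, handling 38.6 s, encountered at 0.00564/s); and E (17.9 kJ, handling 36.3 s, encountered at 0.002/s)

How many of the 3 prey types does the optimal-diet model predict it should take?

3

Rank by E/h (kJ/s): B 1.51, C 1.12, E 0.493. Include each in turn until the next type's E/h falls below the running intake rate.
Rate on top 1: 0.2705. C: 1.12 > 0.2705 → include.
Rate on top 2: 0.3221. E: 0.493 > 0.3221 → include.
Optimal diet: B, C, E — 3 of 3 types.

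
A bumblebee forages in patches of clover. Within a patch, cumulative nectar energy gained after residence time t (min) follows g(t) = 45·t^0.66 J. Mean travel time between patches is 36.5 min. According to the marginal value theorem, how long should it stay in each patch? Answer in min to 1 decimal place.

Maximise g(t)/(T+t): set derivative to zero → g'(t)(T+t) = g(t).
g'(t) = 0.66·45·t^-0.34. Setting 0.66·45·t^-0.34 = 45·t^0.66/(36.5+t) gives 0.66(36.5+t) = t, so 0.34·t = 0.66×36.5.
t* = 0.66×36.5/0.34 = 70.85 min.

70.9 min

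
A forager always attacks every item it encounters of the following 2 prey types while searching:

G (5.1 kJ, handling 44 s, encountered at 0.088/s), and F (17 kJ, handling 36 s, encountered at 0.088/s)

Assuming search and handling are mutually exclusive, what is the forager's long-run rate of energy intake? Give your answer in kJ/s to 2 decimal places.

R = Σλ_iE_i / (1 + Σλ_ih_i)
Numerator: 0.088×5.1 + 0.088×17 = 1.945
Denominator: 1 + 0.088×44 + 0.088×36 = 8.04
R = 1.945/8.04 = 0.2419 kJ/s

0.24 kJ/s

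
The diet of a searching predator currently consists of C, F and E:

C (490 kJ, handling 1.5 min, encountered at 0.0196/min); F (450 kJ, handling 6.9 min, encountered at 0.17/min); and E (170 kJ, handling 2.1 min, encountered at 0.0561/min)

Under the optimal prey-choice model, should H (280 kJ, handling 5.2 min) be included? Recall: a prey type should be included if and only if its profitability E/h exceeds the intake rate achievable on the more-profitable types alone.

Yes

Current rate: (0.0196×490 + 0.17×450 + 0.0561×170)/(1 + 0.0196×1.5 + 0.17×6.9 + 0.0561×2.1) = 41.22 kJ/min.
H: E/h = 280/5.2 = 53.85 kJ/min.
Since 53.85 > R, including H increases the long-run rate.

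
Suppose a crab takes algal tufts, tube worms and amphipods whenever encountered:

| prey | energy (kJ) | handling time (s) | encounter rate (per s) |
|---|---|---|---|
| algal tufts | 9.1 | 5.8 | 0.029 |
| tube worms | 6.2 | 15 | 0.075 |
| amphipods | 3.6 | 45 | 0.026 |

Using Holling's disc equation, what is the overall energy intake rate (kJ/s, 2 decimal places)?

Energy encountered per unit search time: 0.029×9.1 + 0.075×6.2 + 0.026×3.6 = 0.8225 kJ/s.
Handling time per unit search time: 0.029×5.8 + 0.075×15 + 0.026×45 = 2.463.
Rate = 0.8225/(1 + 2.463) = 0.2375 kJ/s.

0.24 kJ/s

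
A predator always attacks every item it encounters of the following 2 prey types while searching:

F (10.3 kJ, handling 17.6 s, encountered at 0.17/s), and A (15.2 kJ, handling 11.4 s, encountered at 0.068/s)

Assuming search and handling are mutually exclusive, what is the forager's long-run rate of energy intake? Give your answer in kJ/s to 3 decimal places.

R = (0.17×10.3 + 0.068×15.2) / (1 + 0.17×17.6 + 0.068×11.4) = 2.785/4.767 = 0.5841 kJ/s.

0.584 kJ/s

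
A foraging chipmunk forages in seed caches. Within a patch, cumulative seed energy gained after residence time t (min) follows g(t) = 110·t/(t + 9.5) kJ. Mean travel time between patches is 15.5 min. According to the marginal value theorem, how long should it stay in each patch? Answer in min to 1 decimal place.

12.1 min

By the marginal value theorem, leave when the instantaneous gain rate g'(t) equals the habitat-wide average g(t)/(T + t).
g'(t) = 110·9.5/(t + 9.5)². Setting 110·9.5/(t+9.5)² = 110t/[(t+9.5)(15.5+t)] gives 9.5(15.5+t) = t(t+9.5), so t² = 9.5×15.5 = 147.2.
t* = √147.2 = 12.13 min.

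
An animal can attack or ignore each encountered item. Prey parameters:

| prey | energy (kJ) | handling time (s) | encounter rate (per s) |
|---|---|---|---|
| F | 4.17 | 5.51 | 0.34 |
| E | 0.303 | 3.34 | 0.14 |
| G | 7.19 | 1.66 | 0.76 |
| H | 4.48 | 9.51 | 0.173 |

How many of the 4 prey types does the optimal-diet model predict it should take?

1

E/h in descending order: G 4.33, F 0.757, H 0.471, E 0.0907 kJ/s. The optimal diet is the largest prefix of this list for which every included type satisfies E_i/h_i > R on the types above it.
Rate on top 1: 2.416. F: 0.757 < 2.416 → exclude; stop.
Optimal diet: G — 1 of 4 types.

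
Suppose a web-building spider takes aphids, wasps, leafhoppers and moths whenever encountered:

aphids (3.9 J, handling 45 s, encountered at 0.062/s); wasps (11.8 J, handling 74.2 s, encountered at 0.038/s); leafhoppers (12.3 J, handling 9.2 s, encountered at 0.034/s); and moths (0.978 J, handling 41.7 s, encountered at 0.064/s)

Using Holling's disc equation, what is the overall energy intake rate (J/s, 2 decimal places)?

0.12 J/s

R = (0.062×3.9 + 0.038×11.8 + 0.034×12.3 + 0.064×0.978) / (1 + 0.062×45 + 0.038×74.2 + 0.034×9.2 + 0.064×41.7) = 1.171/9.591 = 0.1221 J/s.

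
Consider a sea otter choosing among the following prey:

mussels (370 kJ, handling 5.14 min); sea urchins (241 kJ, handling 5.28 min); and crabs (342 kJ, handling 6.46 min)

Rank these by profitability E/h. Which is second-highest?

crabs

In descending order of E/h:
mussels: 370/5.14 = 72 kJ/min
crabs: 342/6.46 = 52.9 kJ/min
sea urchins: 241/5.28 = 45.6 kJ/min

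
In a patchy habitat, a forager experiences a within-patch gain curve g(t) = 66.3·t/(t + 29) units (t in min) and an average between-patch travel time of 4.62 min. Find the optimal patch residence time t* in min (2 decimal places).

Maximise g(t)/(T+t): set derivative to zero → g'(t)(T+t) = g(t).
g'(t) = 66.3·29/(t + 29)². Setting 66.3·29/(t+29)² = 66.3t/[(t+29)(4.62+t)] gives 29(4.62+t) = t(t+29), so t² = 29×4.62 = 134.
t* = √134 = 11.57 min.

11.57 min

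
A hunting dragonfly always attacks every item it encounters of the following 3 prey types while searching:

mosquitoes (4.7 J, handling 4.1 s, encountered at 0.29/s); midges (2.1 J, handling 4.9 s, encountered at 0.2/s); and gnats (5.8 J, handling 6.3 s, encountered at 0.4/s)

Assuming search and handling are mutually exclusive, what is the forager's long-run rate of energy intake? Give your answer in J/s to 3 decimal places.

Energy encountered per unit search time: 0.29×4.7 + 0.2×2.1 + 0.4×5.8 = 4.103 J/s.
Handling time per unit search time: 0.29×4.1 + 0.2×4.9 + 0.4×6.3 = 4.689.
Rate = 4.103/(1 + 4.689) = 0.7212 J/s.

0.721 J/s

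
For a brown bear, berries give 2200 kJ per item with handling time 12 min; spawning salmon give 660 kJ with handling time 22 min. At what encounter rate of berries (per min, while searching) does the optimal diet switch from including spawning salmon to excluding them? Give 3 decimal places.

0.016 per min

The zero-one rule: include spawning salmon iff E₂/h₂ > λE₁/(1+λh₁). Equality gives the switch point.
λE₁h₂ = E₂ + λE₂h₁ ⇒ λ = E₂/(E₁h₂ − E₂h₁) = 660/(4.84e+04 − 7920) = 0.0163 per min.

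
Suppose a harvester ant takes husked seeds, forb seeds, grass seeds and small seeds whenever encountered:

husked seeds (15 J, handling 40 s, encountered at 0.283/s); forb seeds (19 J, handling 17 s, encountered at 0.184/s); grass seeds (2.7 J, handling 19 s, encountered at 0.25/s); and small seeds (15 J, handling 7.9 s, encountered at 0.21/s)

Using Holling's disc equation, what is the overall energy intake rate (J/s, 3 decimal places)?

Energy encountered per unit search time: 0.283×15 + 0.184×19 + 0.25×2.7 + 0.21×15 = 11.57 J/s.
Handling time per unit search time: 0.283×40 + 0.184×17 + 0.25×19 + 0.21×7.9 = 20.86.
Rate = 11.57/(1 + 20.86) = 0.5292 J/s.

0.529 J/s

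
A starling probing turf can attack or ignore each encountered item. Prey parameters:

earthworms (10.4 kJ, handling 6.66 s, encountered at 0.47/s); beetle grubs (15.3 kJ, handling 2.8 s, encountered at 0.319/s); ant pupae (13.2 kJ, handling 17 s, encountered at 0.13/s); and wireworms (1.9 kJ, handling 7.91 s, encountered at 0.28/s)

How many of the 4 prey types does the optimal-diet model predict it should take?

E/h in descending order: beetle grubs 5.46, earthworms 1.56, ant pupae 0.776, wireworms 0.24 kJ/s. The optimal diet is the largest prefix of this list for which every included type satisfies E_i/h_i > R on the types above it.
Rate on top 1: 2.578. earthworms: 1.56 < 2.578 → exclude; stop.
Optimal diet: beetle grubs — 1 of 4 types.

1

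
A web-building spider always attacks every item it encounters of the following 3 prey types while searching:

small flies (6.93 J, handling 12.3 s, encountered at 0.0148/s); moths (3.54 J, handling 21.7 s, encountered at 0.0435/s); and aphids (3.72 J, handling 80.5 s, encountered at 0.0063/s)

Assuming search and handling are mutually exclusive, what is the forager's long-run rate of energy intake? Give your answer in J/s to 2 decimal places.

0.11 J/s

R = (0.0148×6.93 + 0.0435×3.54 + 0.0063×3.72) / (1 + 0.0148×12.3 + 0.0435×21.7 + 0.0063×80.5) = 0.28/2.633 = 0.1063 J/s.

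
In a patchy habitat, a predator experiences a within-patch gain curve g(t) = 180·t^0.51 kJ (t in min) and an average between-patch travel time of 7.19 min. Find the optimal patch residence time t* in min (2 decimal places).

7.48 min

By the marginal value theorem, leave when the instantaneous gain rate g'(t) equals the habitat-wide average g(t)/(T + t).
g'(t) = 0.51·180·t^-0.49. Setting 0.51·180·t^-0.49 = 180·t^0.51/(7.19+t) gives 0.51(7.19+t) = t, so 0.49·t = 0.51×7.19.
t* = 0.51×7.19/0.49 = 7.483 min.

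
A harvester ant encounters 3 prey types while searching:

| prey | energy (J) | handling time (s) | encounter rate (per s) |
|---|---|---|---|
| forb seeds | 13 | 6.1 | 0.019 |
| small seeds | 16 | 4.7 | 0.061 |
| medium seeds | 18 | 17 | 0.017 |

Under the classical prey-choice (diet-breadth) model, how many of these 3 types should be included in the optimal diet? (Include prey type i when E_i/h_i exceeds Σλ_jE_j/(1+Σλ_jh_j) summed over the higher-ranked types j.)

3

Profitabilities (E/h, J/s): small seeds 3.4, forb seeds 2.13, medium seeds 1.06. Add prey in this order while the next type's profitability exceeds the intake rate on those already taken.
Rate on top 1: 0.7585. forb seeds: 2.13 > 0.7585 → include.
Rate on top 2: 0.872. medium seeds: 1.06 > 0.872 → include.
Optimal diet: small seeds, forb seeds, medium seeds — 3 of 3 types.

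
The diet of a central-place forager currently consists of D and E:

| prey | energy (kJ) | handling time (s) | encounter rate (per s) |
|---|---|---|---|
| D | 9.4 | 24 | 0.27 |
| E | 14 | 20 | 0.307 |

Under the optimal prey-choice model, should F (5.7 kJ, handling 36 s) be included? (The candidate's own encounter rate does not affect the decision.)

Intake rate on the current diet: R = (0.27×9.4 + 0.307×14) / (1 + 0.27×24 + 0.307×20) = 6.836/13.62 = 0.5019 kJ/s.
F: E/h = 5.7/36 = 0.1583 kJ/s.
0.1583 < 0.5019, so adding F would lower the average — exclude it.

No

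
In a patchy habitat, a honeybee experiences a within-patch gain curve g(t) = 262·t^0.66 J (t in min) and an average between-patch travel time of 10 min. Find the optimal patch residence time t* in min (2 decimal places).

19.41 min

Optimal t* satisfies g'(t*) = g(t*)/(T + t*).
g'(t) = 0.66·262·t^-0.34. Setting 0.66·262·t^-0.34 = 262·t^0.66/(10+t) gives 0.66(10+t) = t, so 0.34·t = 0.66×10.
t* = 0.66×10/0.34 = 19.41 min.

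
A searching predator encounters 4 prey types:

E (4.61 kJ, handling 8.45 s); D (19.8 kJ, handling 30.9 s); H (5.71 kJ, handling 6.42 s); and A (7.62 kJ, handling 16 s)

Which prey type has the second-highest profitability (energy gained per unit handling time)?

In descending order of E/h:
H: 5.71/6.42 = 0.889 kJ/s
D: 19.8/30.9 = 0.641 kJ/s
E: 4.61/8.45 = 0.546 kJ/s
A: 7.62/16 = 0.476 kJ/s

D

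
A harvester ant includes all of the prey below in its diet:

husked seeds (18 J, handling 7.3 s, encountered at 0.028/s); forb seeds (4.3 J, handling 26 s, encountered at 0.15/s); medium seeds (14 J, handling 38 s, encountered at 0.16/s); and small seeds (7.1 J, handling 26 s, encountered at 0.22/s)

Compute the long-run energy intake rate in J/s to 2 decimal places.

R = (0.028×18 + 0.15×4.3 + 0.16×14 + 0.22×7.1) / (1 + 0.028×7.3 + 0.15×26 + 0.16×38 + 0.22×26) = 4.951/16.9 = 0.2929 J/s.

0.29 J/s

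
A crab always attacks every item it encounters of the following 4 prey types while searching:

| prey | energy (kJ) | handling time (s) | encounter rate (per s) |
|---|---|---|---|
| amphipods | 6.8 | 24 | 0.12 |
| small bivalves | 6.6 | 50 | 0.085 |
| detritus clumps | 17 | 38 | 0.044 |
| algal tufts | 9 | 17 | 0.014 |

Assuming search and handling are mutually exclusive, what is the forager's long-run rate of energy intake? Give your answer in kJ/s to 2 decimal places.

R = Σλ_iE_i / (1 + Σλ_ih_i)
Numerator: 0.12×6.8 + 0.085×6.6 + 0.044×17 + 0.014×9 = 2.251
Denominator: 1 + 0.12×24 + 0.085×50 + 0.044×38 + 0.014×17 = 10.04
R = 2.251/10.04 = 0.2242 kJ/s

0.22 kJ/s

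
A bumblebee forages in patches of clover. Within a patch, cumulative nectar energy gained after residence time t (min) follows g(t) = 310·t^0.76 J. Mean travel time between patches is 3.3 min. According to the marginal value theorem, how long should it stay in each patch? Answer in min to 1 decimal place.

By the marginal value theorem, leave when the instantaneous gain rate g'(t) equals the habitat-wide average g(t)/(T + t).
g'(t) = 0.76·310·t^-0.24. Setting 0.76·310·t^-0.24 = 310·t^0.76/(3.3+t) gives 0.76(3.3+t) = t, so 0.24·t = 0.76×3.3.
t* = 0.76×3.3/0.24 = 10.45 min.

10.5 min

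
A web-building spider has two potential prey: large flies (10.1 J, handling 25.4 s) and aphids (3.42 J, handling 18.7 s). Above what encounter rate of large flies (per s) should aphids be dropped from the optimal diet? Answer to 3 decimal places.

At the threshold, the rate on large flies alone equals the profitability of aphids: λ·10.1/(1 + λ·25.4) = 3.42/18.7 = 0.1829.
Rearranging, λ(10.1 − 0.1829×25.4) = 0.1829, so λ = 0.1829/5.455 = 0.03353 per s.

0.034 per s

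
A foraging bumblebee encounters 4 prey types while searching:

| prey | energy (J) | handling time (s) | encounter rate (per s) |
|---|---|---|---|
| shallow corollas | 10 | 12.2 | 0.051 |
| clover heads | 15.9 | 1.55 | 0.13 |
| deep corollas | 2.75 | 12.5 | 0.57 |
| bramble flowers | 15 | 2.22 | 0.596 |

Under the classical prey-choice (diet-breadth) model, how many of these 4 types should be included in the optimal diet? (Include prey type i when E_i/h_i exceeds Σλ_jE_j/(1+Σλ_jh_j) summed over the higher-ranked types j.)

2

E/h in descending order: clover heads 10.3, bramble flowers 6.76, shallow corollas 0.82, deep corollas 0.22 J/s. The optimal diet is the largest prefix of this list for which every included type satisfies E_i/h_i > R on the types above it.
Rate on top 1: 1.72. bramble flowers: 6.76 > 1.72 → include.
Rate on top 2: 4.36. shallow corollas: 0.82 < 4.36 → exclude; stop.
Optimal diet: clover heads, bramble flowers — 2 of 4 types.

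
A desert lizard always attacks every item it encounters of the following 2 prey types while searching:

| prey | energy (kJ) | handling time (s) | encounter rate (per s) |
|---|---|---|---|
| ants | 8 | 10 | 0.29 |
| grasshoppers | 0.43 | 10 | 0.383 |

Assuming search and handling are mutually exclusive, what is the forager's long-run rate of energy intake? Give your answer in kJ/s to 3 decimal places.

0.321 kJ/s

R = (0.29×8 + 0.383×0.43) / (1 + 0.29×10 + 0.383×10) = 2.485/7.73 = 0.3214 kJ/s.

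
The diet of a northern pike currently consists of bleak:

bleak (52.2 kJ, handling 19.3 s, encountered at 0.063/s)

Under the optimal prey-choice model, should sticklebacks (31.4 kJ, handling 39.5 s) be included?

Current rate: (0.063×52.2)/(1 + 0.063×19.3) = 1.484 kJ/s.
Profitability of sticklebacks: 31.4/39.5 = 0.7949 kJ/s.
0.7949 < 1.484, so adding sticklebacks would lower the average — exclude it.

No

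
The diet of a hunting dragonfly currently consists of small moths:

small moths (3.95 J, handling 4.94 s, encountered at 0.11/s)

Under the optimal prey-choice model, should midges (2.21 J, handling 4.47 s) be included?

Current rate: (0.11×3.95)/(1 + 0.11×4.94) = 0.2815 J/s.
midges: E/h = 2.21/4.47 = 0.4944 J/s.
0.4944 > 0.2815, so adding midges raises the average — include it.

Yes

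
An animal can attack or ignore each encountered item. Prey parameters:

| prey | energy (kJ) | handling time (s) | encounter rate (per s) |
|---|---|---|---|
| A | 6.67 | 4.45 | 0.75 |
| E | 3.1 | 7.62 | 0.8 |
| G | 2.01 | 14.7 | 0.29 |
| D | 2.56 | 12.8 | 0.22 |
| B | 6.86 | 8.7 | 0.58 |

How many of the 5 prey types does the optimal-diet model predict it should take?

1

Rank by E/h (kJ/s): A 1.5, B 0.789, E 0.407, D 0.2, G 0.137. Include each in turn until the next type's E/h falls below the running intake rate.
Rate on top 1: 1.153. B: 0.789 < 1.153 → exclude; stop.
Optimal diet: A — 1 of 5 types.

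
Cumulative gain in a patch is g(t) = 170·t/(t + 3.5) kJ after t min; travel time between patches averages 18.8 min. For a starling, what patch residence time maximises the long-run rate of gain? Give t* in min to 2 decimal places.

8.11 min

By the marginal value theorem, leave when the instantaneous gain rate g'(t) equals the habitat-wide average g(t)/(T + t).
g'(t) = 170·3.5/(t + 3.5)². Setting 170·3.5/(t+3.5)² = 170t/[(t+3.5)(18.8+t)] gives 3.5(18.8+t) = t(t+3.5), so t² = 3.5×18.8 = 65.8.
t* = √65.8 = 8.112 min.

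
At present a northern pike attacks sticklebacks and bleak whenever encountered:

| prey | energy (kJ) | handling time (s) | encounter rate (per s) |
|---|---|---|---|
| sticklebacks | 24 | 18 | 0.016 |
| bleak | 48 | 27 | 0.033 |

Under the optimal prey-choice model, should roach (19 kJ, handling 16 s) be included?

On sticklebacks and bleak alone, R = ΣλE/(1+Σλh) = 1.968/2.179 = 0.9032 kJ/s.
Profitability of roach: 19/16 = 1.188 kJ/s.
1.188 > 0.9032, so adding roach raises the average — include it.

Yes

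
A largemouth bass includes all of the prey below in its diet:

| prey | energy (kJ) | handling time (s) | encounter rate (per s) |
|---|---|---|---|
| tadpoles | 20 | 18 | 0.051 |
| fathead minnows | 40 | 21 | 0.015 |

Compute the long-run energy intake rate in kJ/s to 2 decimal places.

0.73 kJ/s

R = Σλ_iE_i / (1 + Σλ_ih_i)
Numerator: 0.051×20 + 0.015×40 = 1.62
Denominator: 1 + 0.051×18 + 0.015×21 = 2.233
R = 1.62/2.233 = 0.7255 kJ/s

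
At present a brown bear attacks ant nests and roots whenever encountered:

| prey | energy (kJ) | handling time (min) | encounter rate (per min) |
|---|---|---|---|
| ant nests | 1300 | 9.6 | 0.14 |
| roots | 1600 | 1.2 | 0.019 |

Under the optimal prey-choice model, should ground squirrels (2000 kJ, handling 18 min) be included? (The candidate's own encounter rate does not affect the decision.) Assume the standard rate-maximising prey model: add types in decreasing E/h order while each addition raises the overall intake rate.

Yes

On ant nests and roots alone, R = ΣλE/(1+Σλh) = 212.4/2.367 = 89.74 kJ/min.
Profitability of ground squirrels: 2000/18 = 111.1 kJ/min.
111.1 > 89.74, so adding ground squirrels raises the average — include it.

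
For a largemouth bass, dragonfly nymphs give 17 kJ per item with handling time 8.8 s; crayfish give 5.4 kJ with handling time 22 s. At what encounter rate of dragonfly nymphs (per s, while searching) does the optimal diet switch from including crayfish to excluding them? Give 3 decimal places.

0.017 per s

Drop crayfish once their profitability E₂/h₂ falls below the rate achievable on dragonfly nymphs alone: E₂/h₂ = λE₁/(1 + λh₁).
Solve for λ: λE₁h₂ = E₂(1 + λh₁) → λ(E₁h₂ − E₂h₁) = E₂ → λ = E₂/(E₁h₂ − E₂h₁).
λ = 5.4/(17×22 − 5.4×8.8) = 5.4/326.5 = 0.01654 per s.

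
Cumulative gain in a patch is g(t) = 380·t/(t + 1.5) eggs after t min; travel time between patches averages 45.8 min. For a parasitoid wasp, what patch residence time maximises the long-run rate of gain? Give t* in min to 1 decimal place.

By the marginal value theorem, leave when the instantaneous gain rate g'(t) equals the habitat-wide average g(t)/(T + t).
g'(t) = 380·1.5/(t + 1.5)². Setting 380·1.5/(t+1.5)² = 380t/[(t+1.5)(45.8+t)] gives 1.5(45.8+t) = t(t+1.5), so t² = 1.5×45.8 = 68.7.
t* = √68.7 = 8.289 min.

8.3 min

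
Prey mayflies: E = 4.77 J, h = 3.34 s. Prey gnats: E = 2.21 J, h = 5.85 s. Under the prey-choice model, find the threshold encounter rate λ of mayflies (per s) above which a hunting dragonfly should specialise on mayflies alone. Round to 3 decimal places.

0.108 per s

At the threshold, the rate on mayflies alone equals the profitability of gnats: λ·4.77/(1 + λ·3.34) = 2.21/5.85 = 0.3778.
Rearranging, λ(4.77 − 0.3778×3.34) = 0.3778, so λ = 0.3778/3.508 = 0.1077 per s.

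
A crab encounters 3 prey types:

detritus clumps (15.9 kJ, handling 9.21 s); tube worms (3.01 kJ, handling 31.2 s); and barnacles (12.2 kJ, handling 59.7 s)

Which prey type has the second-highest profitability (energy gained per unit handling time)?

barnacles

Profitability E/h (kJ/s): detritus clumps = 15.9/9.21 = 1.73, tube worms = 3.01/31.2 = 0.0965, barnacles = 12.2/59.7 = 0.204.
Ranked: detritus clumps > barnacles > tube worms.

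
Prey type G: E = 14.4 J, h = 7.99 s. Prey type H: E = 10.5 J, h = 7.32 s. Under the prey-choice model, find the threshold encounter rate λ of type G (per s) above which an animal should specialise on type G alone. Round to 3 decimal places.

At the threshold, the rate on type G alone equals the profitability of type H: λ·14.4/(1 + λ·7.99) = 10.5/7.32 = 1.434.
Rearranging, λ(14.4 − 1.434×7.99) = 1.434, so λ = 1.434/2.939 = 0.4881 per s.

0.488 per s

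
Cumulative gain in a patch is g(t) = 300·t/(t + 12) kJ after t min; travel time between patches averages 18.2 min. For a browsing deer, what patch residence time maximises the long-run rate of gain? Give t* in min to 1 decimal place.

14.8 min

By the marginal value theorem, leave when the instantaneous gain rate g'(t) equals the habitat-wide average g(t)/(T + t).
g'(t) = 300·12/(t + 12)². Setting 300·12/(t+12)² = 300t/[(t+12)(18.2+t)] gives 12(18.2+t) = t(t+12), so t² = 12×18.2 = 218.4.
t* = √218.4 = 14.78 min.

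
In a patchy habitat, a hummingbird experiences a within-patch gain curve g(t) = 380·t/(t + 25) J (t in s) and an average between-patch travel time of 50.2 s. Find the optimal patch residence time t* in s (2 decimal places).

35.43 s

By the marginal value theorem, leave when the instantaneous gain rate g'(t) equals the habitat-wide average g(t)/(T + t).
g'(t) = 380·25/(t + 25)². Setting 380·25/(t+25)² = 380t/[(t+25)(50.2+t)] gives 25(50.2+t) = t(t+25), so t² = 25×50.2 = 1255.
t* = √1255 = 35.43 s.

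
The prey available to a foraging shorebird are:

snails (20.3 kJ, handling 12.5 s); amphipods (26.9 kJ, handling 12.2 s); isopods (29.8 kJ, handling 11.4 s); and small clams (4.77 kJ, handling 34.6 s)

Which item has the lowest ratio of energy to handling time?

small clams

In descending order of E/h:
isopods: 29.8/11.4 = 2.61 kJ/s
amphipods: 26.9/12.2 = 2.2 kJ/s
snails: 20.3/12.5 = 1.62 kJ/s
small clams: 4.77/34.6 = 0.138 kJ/s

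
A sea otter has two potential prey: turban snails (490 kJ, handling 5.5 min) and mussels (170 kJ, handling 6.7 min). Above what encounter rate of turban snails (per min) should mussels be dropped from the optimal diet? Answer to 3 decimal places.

Drop mussels once their profitability E₂/h₂ falls below the rate achievable on turban snails alone: E₂/h₂ = λE₁/(1 + λh₁).
Solve for λ: λE₁h₂ = E₂(1 + λh₁) → λ(E₁h₂ − E₂h₁) = E₂ → λ = E₂/(E₁h₂ − E₂h₁).
λ = 170/(490×6.7 − 170×5.5) = 170/2348 = 0.0724 per min.

0.072 per min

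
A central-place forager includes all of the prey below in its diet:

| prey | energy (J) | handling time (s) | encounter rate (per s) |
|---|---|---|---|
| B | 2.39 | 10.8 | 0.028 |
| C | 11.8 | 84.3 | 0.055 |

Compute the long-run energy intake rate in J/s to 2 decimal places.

Energy encountered per unit search time: 0.028×2.39 + 0.055×11.8 = 0.7159 J/s.
Handling time per unit search time: 0.028×10.8 + 0.055×84.3 = 4.939.
Rate = 0.7159/(1 + 4.939) = 0.1205 J/s.

0.12 J/s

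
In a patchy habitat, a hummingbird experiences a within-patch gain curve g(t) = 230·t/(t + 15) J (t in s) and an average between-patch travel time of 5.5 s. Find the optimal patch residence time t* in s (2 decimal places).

Optimal t* satisfies g'(t*) = g(t*)/(T + t*).
g'(t) = 230·15/(t + 15)². Setting 230·15/(t+15)² = 230t/[(t+15)(5.5+t)] gives 15(5.5+t) = t(t+15), so t² = 15×5.5 = 82.5.
t* = √82.5 = 9.083 s.

9.08 s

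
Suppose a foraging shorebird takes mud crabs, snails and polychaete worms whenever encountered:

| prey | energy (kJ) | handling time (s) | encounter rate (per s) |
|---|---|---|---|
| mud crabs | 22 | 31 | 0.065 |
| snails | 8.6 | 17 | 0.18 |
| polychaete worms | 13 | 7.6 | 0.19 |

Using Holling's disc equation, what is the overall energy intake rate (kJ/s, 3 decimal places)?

0.725 kJ/s

R = Σλ_iE_i / (1 + Σλ_ih_i)
Numerator: 0.065×22 + 0.18×8.6 + 0.19×13 = 5.448
Denominator: 1 + 0.065×31 + 0.18×17 + 0.19×7.6 = 7.519
R = 5.448/7.519 = 0.7246 kJ/s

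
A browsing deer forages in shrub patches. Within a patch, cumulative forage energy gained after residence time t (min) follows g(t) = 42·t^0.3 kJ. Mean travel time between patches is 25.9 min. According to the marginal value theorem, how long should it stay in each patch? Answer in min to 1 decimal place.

Maximise g(t)/(T+t): set derivative to zero → g'(t)(T+t) = g(t).
g'(t) = 0.3·42·t^-0.7. Setting 0.3·42·t^-0.7 = 42·t^0.3/(25.9+t) gives 0.3(25.9+t) = t, so 0.70·t = 0.3×25.9.
t* = 0.3×25.9/0.70 = 11.1 min.

11.1 min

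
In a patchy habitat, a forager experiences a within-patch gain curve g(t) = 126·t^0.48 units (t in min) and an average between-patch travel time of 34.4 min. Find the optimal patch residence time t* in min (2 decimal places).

31.75 min

Optimal t* satisfies g'(t*) = g(t*)/(T + t*).
g'(t) = 0.48·126·t^-0.52. Setting 0.48·126·t^-0.52 = 126·t^0.48/(34.4+t) gives 0.48(34.4+t) = t, so 0.52·t = 0.48×34.4.
t* = 0.48×34.4/0.52 = 31.75 min.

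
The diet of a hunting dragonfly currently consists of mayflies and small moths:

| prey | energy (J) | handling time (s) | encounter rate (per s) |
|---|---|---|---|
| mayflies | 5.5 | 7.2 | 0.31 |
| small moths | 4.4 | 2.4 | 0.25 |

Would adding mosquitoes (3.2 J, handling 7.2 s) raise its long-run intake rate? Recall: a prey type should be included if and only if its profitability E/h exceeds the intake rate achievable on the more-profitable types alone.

No

On mayflies and small moths alone, R = ΣλE/(1+Σλh) = 2.805/3.832 = 0.732 J/s.
mosquitoes: E/h = 3.2/7.2 = 0.4444 J/s.
0.4444 < 0.732, so adding mosquitoes would lower the average — exclude it.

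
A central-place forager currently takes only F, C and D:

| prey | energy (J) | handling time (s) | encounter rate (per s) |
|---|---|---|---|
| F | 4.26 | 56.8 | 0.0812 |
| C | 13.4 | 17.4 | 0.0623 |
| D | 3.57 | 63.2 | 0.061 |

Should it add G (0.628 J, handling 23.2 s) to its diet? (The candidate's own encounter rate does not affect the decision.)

No

Current rate: (0.0812×4.26 + 0.0623×13.4 + 0.061×3.57)/(1 + 0.0812×56.8 + 0.0623×17.4 + 0.061×63.2) = 0.1325 J/s.
G: E/h = 0.628/23.2 = 0.02707 J/s.
Since 0.02707 < R, time spent handling G is better spent searching.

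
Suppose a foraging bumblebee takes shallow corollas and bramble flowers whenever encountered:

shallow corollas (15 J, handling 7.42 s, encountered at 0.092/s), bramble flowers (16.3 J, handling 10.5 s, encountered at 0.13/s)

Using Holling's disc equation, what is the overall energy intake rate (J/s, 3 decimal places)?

R = (0.092×15 + 0.13×16.3) / (1 + 0.092×7.42 + 0.13×10.5) = 3.499/3.048 = 1.148 J/s.

1.148 J/s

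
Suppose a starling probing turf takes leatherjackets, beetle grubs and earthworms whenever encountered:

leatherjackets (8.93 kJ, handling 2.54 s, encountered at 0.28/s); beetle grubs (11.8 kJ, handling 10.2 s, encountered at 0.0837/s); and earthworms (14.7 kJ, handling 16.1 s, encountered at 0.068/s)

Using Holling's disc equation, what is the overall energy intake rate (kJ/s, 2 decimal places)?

R = Σλ_iE_i / (1 + Σλ_ih_i)
Numerator: 0.28×8.93 + 0.0837×11.8 + 0.068×14.7 = 4.488
Denominator: 1 + 0.28×2.54 + 0.0837×10.2 + 0.068×16.1 = 3.66
R = 4.488/3.66 = 1.226 kJ/s

1.23 kJ/s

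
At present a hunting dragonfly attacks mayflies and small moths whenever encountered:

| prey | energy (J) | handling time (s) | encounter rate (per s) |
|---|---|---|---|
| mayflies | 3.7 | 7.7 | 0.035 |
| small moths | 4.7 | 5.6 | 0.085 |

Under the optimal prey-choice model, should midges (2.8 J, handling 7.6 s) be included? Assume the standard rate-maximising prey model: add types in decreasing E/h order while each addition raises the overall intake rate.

Yes

On mayflies and small moths alone, R = ΣλE/(1+Σλh) = 0.529/1.746 = 0.3031 J/s.
Profitability of midges: 2.8/7.6 = 0.3684 J/s.
Since 0.3684 > R, including midges increases the long-run rate.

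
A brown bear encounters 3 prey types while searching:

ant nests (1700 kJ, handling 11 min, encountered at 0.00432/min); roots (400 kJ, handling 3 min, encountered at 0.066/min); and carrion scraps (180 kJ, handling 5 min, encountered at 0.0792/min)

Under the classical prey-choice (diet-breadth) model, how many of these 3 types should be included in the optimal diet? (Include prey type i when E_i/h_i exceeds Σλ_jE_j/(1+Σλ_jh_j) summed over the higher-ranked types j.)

3

E/h in descending order: ant nests 155, roots 133, carrion scraps 36 kJ/min. The optimal diet is the largest prefix of this list for which every included type satisfies E_i/h_i > R on the types above it.
Rate on top 1: 7.011. roots: 133 > 7.011 → include.
Rate on top 2: 27.09. carrion scraps: 36 > 27.09 → include.
Optimal diet: ant nests, roots, carrion scraps — 3 of 3 types.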